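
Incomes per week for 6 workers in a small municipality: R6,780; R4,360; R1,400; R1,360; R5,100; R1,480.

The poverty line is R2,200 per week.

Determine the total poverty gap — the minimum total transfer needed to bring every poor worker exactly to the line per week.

R2,360

Below z: R1,360, R1,400, R1,480 (q = 3 of N = 6).
Individual gaps: 2200−1360 = 840; 2200−1400 = 800; 2200−1480 = 720.
Aggregate gap = R2,360.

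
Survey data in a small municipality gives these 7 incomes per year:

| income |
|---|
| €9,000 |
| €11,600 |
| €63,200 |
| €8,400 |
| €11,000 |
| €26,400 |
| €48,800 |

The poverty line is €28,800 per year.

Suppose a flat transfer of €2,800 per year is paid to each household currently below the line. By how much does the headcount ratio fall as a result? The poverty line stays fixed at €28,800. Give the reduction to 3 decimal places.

Before: below the line — €8,400, €9,000, €11,000, €11,600, €26,400; headcount ratio = 0.71429.
After the €2,800 transfer: below the line — €11,200, €11,800, €13,800, €14,400; headcount ratio = 0.57143.
Reduction = 0.71429 − 0.57143 = 0.143.

0.143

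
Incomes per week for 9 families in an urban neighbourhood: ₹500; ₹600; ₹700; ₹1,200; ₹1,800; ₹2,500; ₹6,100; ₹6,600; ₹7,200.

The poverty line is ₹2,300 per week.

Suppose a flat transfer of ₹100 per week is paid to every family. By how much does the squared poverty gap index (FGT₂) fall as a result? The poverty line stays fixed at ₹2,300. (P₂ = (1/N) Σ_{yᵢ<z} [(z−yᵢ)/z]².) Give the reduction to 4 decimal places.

Before: below the line — ₹500, ₹600, ₹700, ₹1,200, ₹1,800; squared poverty gap index (FGT₂) = 0.213191.
After the ₹100 transfer: below the line — ₹600, ₹700, ₹800, ₹1,300, ₹1,900; squared poverty gap index (FGT₂) = 0.186095.
Reduction = 0.213191 − 0.186095 = 0.0271.

0.0271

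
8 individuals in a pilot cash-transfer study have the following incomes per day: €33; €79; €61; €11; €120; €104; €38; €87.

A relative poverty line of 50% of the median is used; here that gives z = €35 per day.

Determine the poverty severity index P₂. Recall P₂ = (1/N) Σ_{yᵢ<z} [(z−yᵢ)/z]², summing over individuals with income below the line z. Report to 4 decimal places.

Poor units: €11, €33 (q = 2 of N = 8).
Shortfall ratios: (35−11)/35 = 0.6857; (35−33)/35 = 0.0571.
Squared: 0.4702; 0.0033.
Sum = 0.473469; P₂ = 0.473469 / 8 = 0.0592.

0.0592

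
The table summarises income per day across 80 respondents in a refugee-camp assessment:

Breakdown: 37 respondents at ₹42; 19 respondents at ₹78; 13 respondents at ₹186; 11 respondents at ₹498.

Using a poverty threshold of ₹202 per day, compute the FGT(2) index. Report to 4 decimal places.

Incomes under z: 37×₹42, 19×₹78, 13×₹186 (q = 69 of N = 80).
Relative gaps: (202−42)/202 = 0.7921 (×37); (202−78)/202 = 0.6139 (×19); (202−186)/202 = 0.0792 (×13).
Squared: 0.6274 (×37); 0.3768 (×19); 0.0063 (×13).
Sum = 30.454661; P₂ = 30.454661 / 80 = 0.3807.

0.3807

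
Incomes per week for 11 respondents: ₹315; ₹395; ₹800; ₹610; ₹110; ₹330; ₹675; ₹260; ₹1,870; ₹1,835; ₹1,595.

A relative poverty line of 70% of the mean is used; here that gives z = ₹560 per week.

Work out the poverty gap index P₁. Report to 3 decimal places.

0.226

Below the line: ₹110, ₹260, ₹315, ₹330, ₹395 (q = 5 of N = 11).
Gap ratios (z−y)/z: (560−110)/560 = 0.8036; (560−260)/560 = 0.5357; (560−315)/560 = 0.4375; (560−330)/560 = 0.4107; (560−395)/560 = 0.2946.
Σ = 2.482143. Dividing by the full population N = 11 gives P₁ = 0.226.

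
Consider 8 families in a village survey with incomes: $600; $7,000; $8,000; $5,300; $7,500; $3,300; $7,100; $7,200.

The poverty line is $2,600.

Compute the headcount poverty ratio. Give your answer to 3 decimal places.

0.125

1 of the 8 families have income below $2,600.
H = 1/8 = 0.125.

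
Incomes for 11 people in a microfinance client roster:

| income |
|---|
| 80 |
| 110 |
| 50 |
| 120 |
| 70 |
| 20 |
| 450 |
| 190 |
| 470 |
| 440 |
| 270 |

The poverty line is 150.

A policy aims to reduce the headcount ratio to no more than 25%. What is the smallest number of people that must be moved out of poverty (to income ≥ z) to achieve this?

4

Currently q = 6 of N = 11 are below the line (H = 0.545).
A headcount ratio of at most 25% allows at most ⌊0.25 × 11⌋ = 2 poor people.
So at least 6 − 2 = 4 must be lifted.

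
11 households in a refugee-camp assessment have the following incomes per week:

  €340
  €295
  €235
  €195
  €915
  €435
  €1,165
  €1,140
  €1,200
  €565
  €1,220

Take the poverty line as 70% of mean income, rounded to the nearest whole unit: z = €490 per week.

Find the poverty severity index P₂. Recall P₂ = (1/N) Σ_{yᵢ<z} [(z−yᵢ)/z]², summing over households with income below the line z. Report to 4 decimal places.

Below the line: €195, €235, €295, €340, €435 (q = 5 of N = 11).
Normalized shortfalls: (490−195)/490 = 0.6020; (490−235)/490 = 0.5204; (490−295)/490 = 0.3980; (490−340)/490 = 0.3061; (490−435)/490 = 0.1122.
Squared: 0.3625; 0.2708; 0.1584; 0.0937; 0.0126.
Sum = 0.897959; P₂ = 0.897959 / 11 = 0.0816.

0.0816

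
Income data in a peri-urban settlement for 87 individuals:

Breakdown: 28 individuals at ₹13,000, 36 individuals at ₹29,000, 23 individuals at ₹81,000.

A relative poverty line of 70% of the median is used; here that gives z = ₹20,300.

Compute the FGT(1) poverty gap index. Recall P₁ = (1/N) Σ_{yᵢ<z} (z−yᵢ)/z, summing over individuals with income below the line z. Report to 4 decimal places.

0.1157

Below z: 28×₹13,000 (q = 28 of N = 87).
Normalized shortfalls: (20300−13000)/20300 = 0.3596 (×28).
Sum of shortfalls = 10.068966; P₁ averages over all N: 10.068966 / 87 = 0.1157.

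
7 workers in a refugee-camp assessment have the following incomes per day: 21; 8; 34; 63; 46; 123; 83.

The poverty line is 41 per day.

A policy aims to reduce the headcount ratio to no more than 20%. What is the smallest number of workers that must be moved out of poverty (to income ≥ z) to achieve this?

Currently q = 3 of N = 7 are below the line (H = 0.429).
A headcount ratio of at most 20% allows at most ⌊0.20 × 7⌋ = 1 poor workers.
So at least 3 − 1 = 2 must be lifted.

2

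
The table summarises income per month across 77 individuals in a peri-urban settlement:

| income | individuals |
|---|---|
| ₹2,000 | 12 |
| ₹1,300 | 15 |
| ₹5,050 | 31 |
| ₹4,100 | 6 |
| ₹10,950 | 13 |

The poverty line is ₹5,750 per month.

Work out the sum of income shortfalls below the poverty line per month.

₹143,350

Below the line: 15×₹1,300, 12×₹2,000, 6×₹4,100, 31×₹5,050 (q = 64 of N = 77).
Individual gaps: 15×(5750−1300) = 66750; 12×(5750−2000) = 45000; 6×(5750−4100) = 9900; 31×(5750−5050) = 21700.
Aggregate gap = ₹143,350.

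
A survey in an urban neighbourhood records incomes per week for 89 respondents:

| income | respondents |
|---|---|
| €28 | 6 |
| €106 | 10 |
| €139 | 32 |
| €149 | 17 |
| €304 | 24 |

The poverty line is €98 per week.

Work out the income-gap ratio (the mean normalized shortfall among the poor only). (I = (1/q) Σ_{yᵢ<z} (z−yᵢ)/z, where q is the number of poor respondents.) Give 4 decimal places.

Below z: 6×€28 (q = 6 of N = 89).
Shortfall ratios (z−y)/z: 0.7143 (×6); sum = 4.285714.
The income-gap ratio divides by q (the poor only): 4.285714 / 6 = 0.7143.

0.7143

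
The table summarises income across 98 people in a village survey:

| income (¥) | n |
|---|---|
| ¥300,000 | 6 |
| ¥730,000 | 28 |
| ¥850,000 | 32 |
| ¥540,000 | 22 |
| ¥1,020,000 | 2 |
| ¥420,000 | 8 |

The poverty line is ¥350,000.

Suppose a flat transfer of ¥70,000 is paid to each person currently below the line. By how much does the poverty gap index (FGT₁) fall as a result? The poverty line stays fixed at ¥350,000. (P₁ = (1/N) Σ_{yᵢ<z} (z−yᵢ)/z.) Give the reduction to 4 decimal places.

Before: below the line — 6×¥300,000; poverty gap index (FGT₁) = 0.008746.
After the ¥70,000 transfer: below the line — none; poverty gap index (FGT₁) = 0.000000.
Reduction = 0.008746 − 0.000000 = 0.0087.

0.0087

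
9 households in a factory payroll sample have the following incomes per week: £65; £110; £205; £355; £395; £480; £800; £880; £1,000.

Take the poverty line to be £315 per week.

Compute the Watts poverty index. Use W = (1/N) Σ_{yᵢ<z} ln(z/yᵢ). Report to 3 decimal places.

Incomes under z: £65, £110, £205 (q = 3 of N = 9).
ln(z/y) terms: ln(315/65) = 1.5782; ln(315/110) = 1.0521; ln(315/205) = 0.4296.
W = 3.059840 / 9 = 0.340.

0.340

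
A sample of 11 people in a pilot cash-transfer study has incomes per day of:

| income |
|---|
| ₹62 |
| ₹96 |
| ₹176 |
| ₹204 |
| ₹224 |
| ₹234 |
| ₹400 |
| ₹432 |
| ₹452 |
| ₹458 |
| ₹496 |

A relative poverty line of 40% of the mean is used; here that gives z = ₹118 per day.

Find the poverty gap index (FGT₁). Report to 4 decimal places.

Incomes under z: ₹62, ₹96 (q = 2 of N = 11).
Normalized shortfalls: (118−62)/118 = 0.4746; (118−96)/118 = 0.1864.
Sum of shortfalls = 0.661017; P₁ averages over all N: 0.661017 / 11 = 0.0601.

0.0601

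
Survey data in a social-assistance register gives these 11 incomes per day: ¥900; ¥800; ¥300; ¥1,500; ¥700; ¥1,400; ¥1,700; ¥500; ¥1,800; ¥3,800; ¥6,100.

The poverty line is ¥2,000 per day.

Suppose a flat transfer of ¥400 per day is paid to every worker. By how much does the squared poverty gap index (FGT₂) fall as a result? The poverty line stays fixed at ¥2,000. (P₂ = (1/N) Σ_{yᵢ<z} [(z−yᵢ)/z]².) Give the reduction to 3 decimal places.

0.121

Before: below the line — ¥300, ¥500, ¥700, ¥800, ¥900, ¥1,400, ¥1,500, ¥1,700, ¥1,800; squared poverty gap index (FGT₂) = 0.23227.
After the ¥400 transfer: below the line — ¥700, ¥900, ¥1,100, ¥1,200, ¥1,300, ¥1,800, ¥1,900; squared poverty gap index (FGT₂) = 0.11114.
Reduction = 0.23227 − 0.11114 = 0.121.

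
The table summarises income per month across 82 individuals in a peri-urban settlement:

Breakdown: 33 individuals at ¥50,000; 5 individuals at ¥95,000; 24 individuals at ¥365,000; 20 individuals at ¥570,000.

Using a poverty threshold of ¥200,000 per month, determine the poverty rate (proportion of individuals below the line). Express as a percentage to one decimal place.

38 of the 82 individuals have income below ¥200,000.
H = 38/82 = 46.3%.

46.3%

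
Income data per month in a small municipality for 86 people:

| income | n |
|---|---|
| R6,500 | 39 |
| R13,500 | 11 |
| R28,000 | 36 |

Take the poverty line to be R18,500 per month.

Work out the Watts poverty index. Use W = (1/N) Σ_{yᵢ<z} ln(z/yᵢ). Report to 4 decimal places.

Incomes under z: 39×R6,500, 11×R13,500 (q = 50 of N = 86).
Log gaps: ln(18500/6500) = 1.0460 (×39); ln(18500/13500) = 0.3151 (×11).
W = 44.258665 / 86 = 0.5146.

0.5146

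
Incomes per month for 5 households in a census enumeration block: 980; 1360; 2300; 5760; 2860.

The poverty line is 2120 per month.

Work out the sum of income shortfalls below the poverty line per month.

Below the line: 980, 1360 (q = 2 of N = 5).
Individual gaps: 2120−980 = 1140; 2120−1360 = 760.
Aggregate gap = 1900.

1900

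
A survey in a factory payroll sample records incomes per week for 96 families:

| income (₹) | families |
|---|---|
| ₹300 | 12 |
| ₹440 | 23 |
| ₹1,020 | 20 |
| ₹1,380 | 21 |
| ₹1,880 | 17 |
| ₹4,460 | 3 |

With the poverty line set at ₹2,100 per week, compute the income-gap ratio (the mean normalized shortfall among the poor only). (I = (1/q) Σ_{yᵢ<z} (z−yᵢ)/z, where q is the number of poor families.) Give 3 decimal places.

Below z: 12×₹300, 23×₹440, 20×₹1,020, 21×₹1,380, 17×₹1,880 (q = 93 of N = 96).
Relative gaps: 0.8571 (×12), 0.7905 (×23), 0.5143 (×20), 0.3429 (×21), 0.1048 (×17); sum = 47.733333.
I averages over the q = 93 poor units only: 47.733333 / 93 = 0.513.

0.513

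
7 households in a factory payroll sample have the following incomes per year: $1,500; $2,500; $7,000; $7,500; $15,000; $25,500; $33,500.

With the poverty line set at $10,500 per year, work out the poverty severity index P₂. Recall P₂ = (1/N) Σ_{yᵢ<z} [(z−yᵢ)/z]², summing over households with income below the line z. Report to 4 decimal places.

Poor units: $1,500, $2,500, $7,000, $7,500 (q = 4 of N = 7).
Gap ratios (z−y)/z: (10500−1500)/10500 = 0.8571; (10500−2500)/10500 = 0.7619; (10500−7000)/10500 = 0.3333; (10500−7500)/10500 = 0.2857.
Squared: 0.7347; 0.5805; 0.1111; 0.0816.
Sum = 1.507937; P₂ = 1.507937 / 7 = 0.2154.

0.2154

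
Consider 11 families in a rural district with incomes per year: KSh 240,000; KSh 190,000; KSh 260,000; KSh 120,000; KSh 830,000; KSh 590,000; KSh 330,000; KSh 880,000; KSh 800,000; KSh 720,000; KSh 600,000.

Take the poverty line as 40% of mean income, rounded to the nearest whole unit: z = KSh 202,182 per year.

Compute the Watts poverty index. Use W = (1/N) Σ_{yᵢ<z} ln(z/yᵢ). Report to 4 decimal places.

Below z: KSh 120,000, KSh 190,000 (q = 2 of N = 11).
Log shortfalls: ln(202182/120000) = 0.5217; ln(202182/190000) = 0.0621.
W = 0.583821 / 11 = 0.0531.

0.0531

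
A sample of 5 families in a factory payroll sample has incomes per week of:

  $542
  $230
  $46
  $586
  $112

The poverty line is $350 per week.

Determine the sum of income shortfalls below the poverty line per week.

Below z: $46, $112, $230 (q = 3 of N = 5).
Individual gaps: 350−46 = 304; 350−112 = 238; 350−230 = 120.
Aggregate gap = $662.

$662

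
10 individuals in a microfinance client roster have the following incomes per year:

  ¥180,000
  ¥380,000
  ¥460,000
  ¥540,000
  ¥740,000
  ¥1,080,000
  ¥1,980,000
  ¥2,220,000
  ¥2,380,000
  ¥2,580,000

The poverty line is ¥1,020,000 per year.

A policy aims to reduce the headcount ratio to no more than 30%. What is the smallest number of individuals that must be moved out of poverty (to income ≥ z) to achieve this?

Currently q = 5 of N = 10 are below the line (H = 0.500).
A headcount ratio of at most 30% allows at most ⌊0.30 × 10⌋ = 3 poor individuals.
So at least 5 − 3 = 2 must be lifted.

2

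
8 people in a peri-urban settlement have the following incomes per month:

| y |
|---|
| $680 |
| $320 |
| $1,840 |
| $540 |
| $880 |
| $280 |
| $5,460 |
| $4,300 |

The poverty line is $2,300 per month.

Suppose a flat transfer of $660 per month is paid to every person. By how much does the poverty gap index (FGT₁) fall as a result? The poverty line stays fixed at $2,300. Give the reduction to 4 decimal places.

0.2043

Before: below the line — $280, $320, $540, $680, $880, $1,840; poverty gap index (FGT₁) = 0.503261.
After the $660 transfer: below the line — $940, $980, $1,200, $1,340, $1,540; poverty gap index (FGT₁) = 0.298913.
Reduction = 0.503261 − 0.298913 = 0.2043.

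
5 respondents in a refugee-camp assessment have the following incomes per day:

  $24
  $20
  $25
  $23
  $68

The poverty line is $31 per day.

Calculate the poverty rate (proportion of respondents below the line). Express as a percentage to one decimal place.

4 of the 5 respondents have income below $31.
H = 4/5 = 80.0%.

80.0%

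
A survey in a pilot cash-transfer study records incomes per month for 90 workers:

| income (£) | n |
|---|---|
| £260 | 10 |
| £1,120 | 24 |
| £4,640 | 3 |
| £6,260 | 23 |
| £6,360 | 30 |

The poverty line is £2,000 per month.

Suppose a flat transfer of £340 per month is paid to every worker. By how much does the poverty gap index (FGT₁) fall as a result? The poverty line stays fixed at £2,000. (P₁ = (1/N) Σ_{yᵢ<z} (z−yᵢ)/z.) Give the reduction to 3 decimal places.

0.064

Before: below the line — 10×£260, 24×£1,120; poverty gap index (FGT₁) = 0.21400.
After the £340 transfer: below the line — 10×£600, 24×£1,460; poverty gap index (FGT₁) = 0.14978.
Reduction = 0.21400 − 0.14978 = 0.064.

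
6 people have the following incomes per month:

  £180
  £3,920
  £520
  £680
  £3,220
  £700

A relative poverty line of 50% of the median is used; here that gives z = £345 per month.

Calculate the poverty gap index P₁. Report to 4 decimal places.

Below z: £180 (q = 1 of N = 6).
Gap ratios (z−y)/z: (345−180)/345 = 0.4783.
Sum of shortfalls = 0.478261; P₁ averages over all N: 0.478261 / 6 = 0.0797.

0.0797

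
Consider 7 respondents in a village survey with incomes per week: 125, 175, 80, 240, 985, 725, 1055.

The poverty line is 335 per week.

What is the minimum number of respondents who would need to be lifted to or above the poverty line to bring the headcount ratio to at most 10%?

4

4 of the 7 respondents are poor, so H = 4/7 = 0.571.
A headcount ratio of at most 10% allows at most ⌊0.10 × 7⌋ = 0 poor respondents.
So at least 4 − 0 = 4 must be lifted.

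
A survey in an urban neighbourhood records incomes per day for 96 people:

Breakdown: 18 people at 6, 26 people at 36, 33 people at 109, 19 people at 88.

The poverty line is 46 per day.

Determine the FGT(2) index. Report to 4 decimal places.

Poor units: 18×6, 26×36 (q = 44 of N = 96).
Relative gaps: (46−6)/46 = 0.8696 (×18); (46−36)/46 = 0.2174 (×26).
Squared: 0.7561 (×18); 0.0473 (×26).
Sum = 14.839319; P₂ = 14.839319 / 96 = 0.1546.

0.1546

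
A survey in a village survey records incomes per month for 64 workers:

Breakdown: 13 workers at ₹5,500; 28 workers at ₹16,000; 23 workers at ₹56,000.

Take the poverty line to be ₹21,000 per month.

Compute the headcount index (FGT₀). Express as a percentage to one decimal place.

64.1%

41 of the 64 workers have income below ₹21,000.
H = 41/64 = 64.1%.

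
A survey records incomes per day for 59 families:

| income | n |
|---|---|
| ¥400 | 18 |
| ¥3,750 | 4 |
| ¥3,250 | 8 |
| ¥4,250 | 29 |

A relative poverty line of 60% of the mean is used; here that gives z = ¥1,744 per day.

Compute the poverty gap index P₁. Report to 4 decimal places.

0.2351

Poor units: 18×¥400 (q = 18 of N = 59).
Gap ratios (z−y)/z: (1744−400)/1744 = 0.7706 (×18).
Sum of shortfalls = 13.871560; P₁ averages over all N: 13.871560 / 59 = 0.2351.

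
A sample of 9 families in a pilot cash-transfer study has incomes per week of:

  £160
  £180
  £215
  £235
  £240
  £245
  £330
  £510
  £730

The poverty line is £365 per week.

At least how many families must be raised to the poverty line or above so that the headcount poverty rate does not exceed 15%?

7 of the 9 families are poor, so H = 7/9 = 0.778.
A headcount ratio of at most 15% allows at most ⌊0.15 × 9⌋ = 1 poor families.
So at least 7 − 1 = 6 must be lifted.

6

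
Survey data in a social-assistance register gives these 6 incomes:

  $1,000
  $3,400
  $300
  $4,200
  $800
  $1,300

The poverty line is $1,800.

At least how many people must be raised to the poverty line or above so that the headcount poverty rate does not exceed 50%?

1

4 of the 6 people are poor, so H = 4/6 = 0.667.
A headcount ratio of at most 50% allows at most ⌊0.50 × 6⌋ = 3 poor people.
So at least 4 − 3 = 1 must be lifted.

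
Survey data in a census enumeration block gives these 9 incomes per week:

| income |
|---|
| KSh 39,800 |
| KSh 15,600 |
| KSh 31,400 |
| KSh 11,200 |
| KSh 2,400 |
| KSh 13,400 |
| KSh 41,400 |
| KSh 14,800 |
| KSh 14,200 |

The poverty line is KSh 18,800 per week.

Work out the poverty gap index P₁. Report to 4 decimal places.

Incomes under z: KSh 2,400, KSh 11,200, KSh 13,400, KSh 14,200, KSh 14,800, KSh 15,600 (q = 6 of N = 9).
Normalized shortfalls: (18800−2400)/18800 = 0.8723; (18800−11200)/18800 = 0.4043; (18800−13400)/18800 = 0.2872; (18800−14200)/18800 = 0.2447; (18800−14800)/18800 = 0.2128; (18800−15600)/18800 = 0.1702.
Sum of shortfalls = 2.191489; P₁ averages over all N: 2.191489 / 9 = 0.2435.

0.2435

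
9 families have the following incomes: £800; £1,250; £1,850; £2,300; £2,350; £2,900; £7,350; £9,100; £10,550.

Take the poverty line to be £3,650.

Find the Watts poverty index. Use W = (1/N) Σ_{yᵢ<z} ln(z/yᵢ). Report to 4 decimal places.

Incomes under z: £800, £1,250, £1,850, £2,300, £2,350, £2,900 (q = 6 of N = 9).
Log shortfalls: ln(3650/800) = 1.5179; ln(3650/1250) = 1.0716; ln(3650/1850) = 0.6795; ln(3650/2300) = 0.4618; ln(3650/2350) = 0.4403; ln(3650/2900) = 0.2300.
W = 4.401142 / 9 = 0.4890.

0.4890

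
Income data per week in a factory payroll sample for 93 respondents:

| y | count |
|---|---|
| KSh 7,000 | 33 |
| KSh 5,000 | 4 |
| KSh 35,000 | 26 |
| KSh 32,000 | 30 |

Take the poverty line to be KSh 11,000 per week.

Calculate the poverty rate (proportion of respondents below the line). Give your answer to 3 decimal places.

37 of the 93 respondents have income below KSh 11,000.
H = 37/93 = 0.398.

0.398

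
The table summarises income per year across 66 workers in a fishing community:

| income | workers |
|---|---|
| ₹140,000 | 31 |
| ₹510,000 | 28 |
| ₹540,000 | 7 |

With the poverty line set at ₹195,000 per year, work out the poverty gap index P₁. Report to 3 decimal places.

0.132

Incomes under z: 31×₹140,000 (q = 31 of N = 66).
Shortfall ratios: (195000−140000)/195000 = 0.2821 (×31).
Σ = 8.743590. Dividing by the full population N = 66 gives P₁ = 0.132.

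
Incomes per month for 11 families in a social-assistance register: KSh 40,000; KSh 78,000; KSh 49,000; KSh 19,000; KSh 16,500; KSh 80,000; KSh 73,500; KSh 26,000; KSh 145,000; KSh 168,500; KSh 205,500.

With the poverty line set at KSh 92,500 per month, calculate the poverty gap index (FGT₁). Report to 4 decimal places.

Below z: KSh 16,500, KSh 19,000, KSh 26,000, KSh 40,000, KSh 49,000, KSh 73,500, KSh 78,000, KSh 80,000 (q = 8 of N = 11).
Normalized shortfalls: (92500−16500)/92500 = 0.8216; (92500−19000)/92500 = 0.7946; (92500−26000)/92500 = 0.7189; (92500−40000)/92500 = 0.5676; (92500−49000)/92500 = 0.4703; (92500−73500)/92500 = 0.2054; (92500−78000)/92500 = 0.1568; (92500−80000)/92500 = 0.1351.
Sum of shortfalls = 3.870270; P₁ averages over all N: 3.870270 / 11 = 0.3518.

0.3518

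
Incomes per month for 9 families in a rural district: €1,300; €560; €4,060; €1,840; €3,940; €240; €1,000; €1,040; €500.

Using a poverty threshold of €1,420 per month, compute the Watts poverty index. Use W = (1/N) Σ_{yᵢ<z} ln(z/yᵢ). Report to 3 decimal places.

Poor units: €240, €500, €560, €1,000, €1,040, €1,300 (q = 6 of N = 9).
Log gaps: ln(1420/240) = 1.7778; ln(1420/500) = 1.0438; ln(1420/560) = 0.9305; ln(1420/1000) = 0.3507; ln(1420/1040) = 0.3114; ln(1420/1300) = 0.0883.
W = 4.502438 / 9 = 0.500.

0.500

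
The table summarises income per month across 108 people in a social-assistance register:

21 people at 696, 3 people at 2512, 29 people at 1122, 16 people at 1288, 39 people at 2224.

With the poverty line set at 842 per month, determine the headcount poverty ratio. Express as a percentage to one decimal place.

21 of the 108 people have income below 842.
H = 21/108 = 19.4%.

19.4%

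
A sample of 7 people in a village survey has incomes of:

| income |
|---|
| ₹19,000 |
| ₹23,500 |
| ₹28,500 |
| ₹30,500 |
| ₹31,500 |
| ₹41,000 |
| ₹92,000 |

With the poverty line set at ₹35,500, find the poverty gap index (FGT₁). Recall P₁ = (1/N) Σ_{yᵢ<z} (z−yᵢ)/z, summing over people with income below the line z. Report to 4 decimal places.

0.1791

Below z: ₹19,000, ₹23,500, ₹28,500, ₹30,500, ₹31,500 (q = 5 of N = 7).
Relative gaps: (35500−19000)/35500 = 0.4648; (35500−23500)/35500 = 0.3380; (35500−28500)/35500 = 0.1972; (35500−30500)/35500 = 0.1408; (35500−31500)/35500 = 0.1127.
Sum of shortfalls = 1.253521; P₁ averages over all N: 1.253521 / 7 = 0.1791.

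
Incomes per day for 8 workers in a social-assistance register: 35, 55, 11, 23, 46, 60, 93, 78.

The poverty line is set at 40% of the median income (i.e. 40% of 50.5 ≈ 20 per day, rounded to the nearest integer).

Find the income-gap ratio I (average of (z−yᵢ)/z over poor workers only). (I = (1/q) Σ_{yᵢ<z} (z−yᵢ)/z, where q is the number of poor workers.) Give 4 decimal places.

Incomes under z: 11 (q = 1 of N = 8).
Relative gaps: 0.4500; sum = 0.450000.
The income-gap ratio divides by q (the poor only): 0.450000 / 1 = 0.4500.

0.4500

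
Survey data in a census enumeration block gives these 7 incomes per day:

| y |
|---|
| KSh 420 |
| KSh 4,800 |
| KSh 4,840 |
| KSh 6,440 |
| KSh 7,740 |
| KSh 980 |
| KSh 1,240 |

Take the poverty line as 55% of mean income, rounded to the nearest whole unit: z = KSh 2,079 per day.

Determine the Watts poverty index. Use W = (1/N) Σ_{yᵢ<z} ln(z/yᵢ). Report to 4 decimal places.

Incomes under z: KSh 420, KSh 980, KSh 1,240 (q = 3 of N = 7).
ln(z/y) terms: ln(2079/420) = 1.5994; ln(2079/980) = 0.7521; ln(2079/1240) = 0.5168.
W = 2.868253 / 7 = 0.4098.

0.4098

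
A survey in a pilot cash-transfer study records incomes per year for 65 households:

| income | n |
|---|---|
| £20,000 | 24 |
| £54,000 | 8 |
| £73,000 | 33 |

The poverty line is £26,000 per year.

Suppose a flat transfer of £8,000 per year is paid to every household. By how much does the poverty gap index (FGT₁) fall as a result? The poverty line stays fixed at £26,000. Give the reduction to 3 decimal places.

0.085

Before: below the line — 24×£20,000; poverty gap index (FGT₁) = 0.08521.
After the £8,000 transfer: below the line — none; poverty gap index (FGT₁) = 0.00000.
Reduction = 0.08521 − 0.00000 = 0.085.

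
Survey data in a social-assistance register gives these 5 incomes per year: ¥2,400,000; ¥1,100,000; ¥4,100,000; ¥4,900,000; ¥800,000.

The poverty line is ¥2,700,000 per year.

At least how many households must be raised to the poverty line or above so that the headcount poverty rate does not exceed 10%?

3 of the 5 households are poor, so H = 3/5 = 0.600.
A headcount ratio of at most 10% allows at most ⌊0.10 × 5⌋ = 0 poor households.
So at least 3 − 0 = 3 must be lifted.

3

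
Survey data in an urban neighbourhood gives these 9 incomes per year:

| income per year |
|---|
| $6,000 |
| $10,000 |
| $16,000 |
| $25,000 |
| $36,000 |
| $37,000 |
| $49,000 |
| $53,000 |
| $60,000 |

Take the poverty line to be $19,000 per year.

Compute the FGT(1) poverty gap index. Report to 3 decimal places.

0.146

Below z: $6,000, $10,000, $16,000 (q = 3 of N = 9).
Normalized shortfalls: (19000−6000)/19000 = 0.6842; (19000−10000)/19000 = 0.4737; (19000−16000)/19000 = 0.1579.
Σ = 1.315789. Dividing by the full population N = 9 gives P₁ = 0.146.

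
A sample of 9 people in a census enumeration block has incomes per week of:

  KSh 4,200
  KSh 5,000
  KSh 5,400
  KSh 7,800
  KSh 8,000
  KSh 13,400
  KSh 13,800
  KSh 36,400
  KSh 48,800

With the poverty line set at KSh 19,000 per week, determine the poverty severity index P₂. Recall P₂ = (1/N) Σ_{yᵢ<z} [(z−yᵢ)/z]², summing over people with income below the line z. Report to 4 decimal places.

Below the line: KSh 4,200, KSh 5,000, KSh 5,400, KSh 7,800, KSh 8,000, KSh 13,400, KSh 13,800 (q = 7 of N = 9).
Relative gaps: (19000−4200)/19000 = 0.7789; (19000−5000)/19000 = 0.7368; (19000−5400)/19000 = 0.7158; (19000−7800)/19000 = 0.5895; (19000−8000)/19000 = 0.5789; (19000−13400)/19000 = 0.2947; (19000−13800)/19000 = 0.2737.
Squared: 0.6068; 0.5429; 0.5124; 0.3475; 0.3352; 0.0869; 0.0749.
Sum = 2.506482; P₂ = 2.506482 / 9 = 0.2785.

0.2785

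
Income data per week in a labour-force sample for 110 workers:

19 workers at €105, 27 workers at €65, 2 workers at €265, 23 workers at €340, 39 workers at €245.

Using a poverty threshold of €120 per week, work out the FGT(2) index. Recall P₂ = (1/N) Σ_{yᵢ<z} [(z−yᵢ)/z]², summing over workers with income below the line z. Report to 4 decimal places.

0.0543

Incomes under z: 27×€65, 19×€105 (q = 46 of N = 110).
Shortfall ratios: (120−65)/120 = 0.4583 (×27); (120−105)/120 = 0.1250 (×19).
Squared: 0.2101 (×27); 0.0156 (×19).
Sum = 5.968750; P₂ = 5.968750 / 110 = 0.0543.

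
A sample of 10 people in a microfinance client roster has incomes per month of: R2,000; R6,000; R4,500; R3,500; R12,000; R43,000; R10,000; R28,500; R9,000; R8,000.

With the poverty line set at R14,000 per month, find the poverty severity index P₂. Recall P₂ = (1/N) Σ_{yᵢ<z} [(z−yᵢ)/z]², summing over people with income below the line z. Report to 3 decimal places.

Below the line: R2,000, R3,500, R4,500, R6,000, R8,000, R9,000, R10,000, R12,000 (q = 8 of N = 10).
Shortfall ratios: (14000−2000)/14000 = 0.8571; (14000−3500)/14000 = 0.7500; (14000−4500)/14000 = 0.6786; (14000−6000)/14000 = 0.5714; (14000−8000)/14000 = 0.4286; (14000−9000)/14000 = 0.3571; (14000−10000)/14000 = 0.2857; (14000−12000)/14000 = 0.1429.
Squared: 0.7347; 0.5625; 0.4605; 0.3265; 0.1837; 0.1276; 0.0816; 0.0204.
Sum = 2.497449; P₂ = 2.497449 / 10 = 0.250.

0.250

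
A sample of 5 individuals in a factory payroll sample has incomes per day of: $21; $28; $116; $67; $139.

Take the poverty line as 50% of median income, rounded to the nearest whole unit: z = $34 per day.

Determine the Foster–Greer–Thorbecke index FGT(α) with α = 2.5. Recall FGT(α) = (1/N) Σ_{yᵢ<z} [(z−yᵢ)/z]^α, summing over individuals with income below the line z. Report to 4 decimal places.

Below the line: $21, $28 (q = 2 of N = 5).
Relative gaps: (34−21)/34 = 0.3824; (34−28)/34 = 0.1765.
Raised to α = 2.5: 0.09040; 0.01308.
Sum = 0.103481; FGT(2.5) = 0.103481 / 5 = 0.0207.

0.0207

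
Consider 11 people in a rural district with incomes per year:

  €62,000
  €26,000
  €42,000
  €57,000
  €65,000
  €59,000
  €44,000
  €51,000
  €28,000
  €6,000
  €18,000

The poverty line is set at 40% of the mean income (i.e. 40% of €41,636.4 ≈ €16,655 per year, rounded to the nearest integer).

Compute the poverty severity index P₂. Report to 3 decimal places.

Below the line: €6,000 (q = 1 of N = 11).
Gap ratios (z−y)/z: (16655−6000)/16655 = 0.6397.
Squared: 0.4093.
Sum = 0.409277; P₂ = 0.409277 / 11 = 0.037.

0.037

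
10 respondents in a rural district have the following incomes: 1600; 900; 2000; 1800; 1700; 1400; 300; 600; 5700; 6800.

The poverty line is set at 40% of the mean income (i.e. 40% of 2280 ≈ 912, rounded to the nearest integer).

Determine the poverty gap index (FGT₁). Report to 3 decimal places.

Below the line: 300, 600, 900 (q = 3 of N = 10).
Relative gaps: (912−300)/912 = 0.6711; (912−600)/912 = 0.3421; (912−900)/912 = 0.0132.
Sum of shortfalls = 1.026316; P₁ averages over all N: 1.026316 / 10 = 0.103.

0.103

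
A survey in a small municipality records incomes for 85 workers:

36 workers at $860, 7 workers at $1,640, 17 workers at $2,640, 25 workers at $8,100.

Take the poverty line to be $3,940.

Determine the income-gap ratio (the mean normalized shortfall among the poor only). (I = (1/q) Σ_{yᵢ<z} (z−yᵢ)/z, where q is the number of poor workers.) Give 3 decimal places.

Below z: 36×$860, 7×$1,640, 17×$2,640 (q = 60 of N = 85).
Shortfall ratios (z−y)/z: 0.7817 (×36), 0.5838 (×7), 0.3299 (×17); sum = 37.837563.
I averages over the q = 60 poor units only: 37.837563 / 60 = 0.631.

0.631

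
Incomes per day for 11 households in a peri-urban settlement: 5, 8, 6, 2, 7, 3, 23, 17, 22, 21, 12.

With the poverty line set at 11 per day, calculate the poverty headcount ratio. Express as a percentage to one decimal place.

6 of the 11 households have income below 11.
H = 6/11 = 54.5%.

54.5%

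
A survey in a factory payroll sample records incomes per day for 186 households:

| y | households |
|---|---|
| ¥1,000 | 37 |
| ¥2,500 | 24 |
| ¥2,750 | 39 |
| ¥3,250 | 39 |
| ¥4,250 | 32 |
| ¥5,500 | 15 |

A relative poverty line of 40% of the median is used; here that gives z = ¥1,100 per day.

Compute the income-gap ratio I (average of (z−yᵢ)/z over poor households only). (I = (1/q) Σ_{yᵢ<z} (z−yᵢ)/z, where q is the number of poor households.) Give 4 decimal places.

Incomes under z: 37×¥1,000 (q = 37 of N = 186).
Relative gaps: 0.0909 (×37); sum = 3.363636.
The income-gap ratio divides by q (the poor only): 3.363636 / 37 = 0.0909.

0.0909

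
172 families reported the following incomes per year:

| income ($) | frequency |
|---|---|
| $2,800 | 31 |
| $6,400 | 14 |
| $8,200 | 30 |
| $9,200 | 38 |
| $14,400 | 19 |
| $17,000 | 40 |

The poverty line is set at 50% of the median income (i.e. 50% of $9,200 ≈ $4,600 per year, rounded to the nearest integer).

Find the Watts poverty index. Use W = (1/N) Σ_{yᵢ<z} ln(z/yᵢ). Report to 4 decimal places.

Poor units: 31×$2,800 (q = 31 of N = 172).
Log gaps: ln(4600/2800) = 0.4964 (×31).
W = 15.389543 / 172 = 0.0895.

0.0895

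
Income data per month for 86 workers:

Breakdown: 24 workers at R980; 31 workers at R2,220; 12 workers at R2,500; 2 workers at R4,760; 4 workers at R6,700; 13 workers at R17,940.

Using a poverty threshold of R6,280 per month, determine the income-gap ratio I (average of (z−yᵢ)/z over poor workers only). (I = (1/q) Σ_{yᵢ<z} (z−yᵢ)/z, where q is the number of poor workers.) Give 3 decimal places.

0.696

Below z: 24×R980, 31×R2,220, 12×R2,500, 2×R4,760 (q = 69 of N = 86).
Shortfall ratios (z−y)/z: 0.8439 (×24), 0.6465 (×31), 0.6019 (×12), 0.2420 (×2); sum = 48.003185.
The income-gap ratio divides by q (the poor only): 48.003185 / 69 = 0.696.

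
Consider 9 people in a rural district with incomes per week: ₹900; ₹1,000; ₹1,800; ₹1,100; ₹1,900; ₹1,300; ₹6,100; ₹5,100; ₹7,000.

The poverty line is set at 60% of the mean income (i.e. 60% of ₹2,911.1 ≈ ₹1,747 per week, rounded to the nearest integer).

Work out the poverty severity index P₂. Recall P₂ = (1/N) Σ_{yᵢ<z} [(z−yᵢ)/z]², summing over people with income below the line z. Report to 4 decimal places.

0.0689

Below the line: ₹900, ₹1,000, ₹1,100, ₹1,300 (q = 4 of N = 9).
Relative gaps: (1747−900)/1747 = 0.4848; (1747−1000)/1747 = 0.4276; (1747−1100)/1747 = 0.3703; (1747−1300)/1747 = 0.2559.
Squared: 0.2351; 0.1828; 0.1372; 0.0655.
Sum = 0.620521; P₂ = 0.620521 / 9 = 0.0689.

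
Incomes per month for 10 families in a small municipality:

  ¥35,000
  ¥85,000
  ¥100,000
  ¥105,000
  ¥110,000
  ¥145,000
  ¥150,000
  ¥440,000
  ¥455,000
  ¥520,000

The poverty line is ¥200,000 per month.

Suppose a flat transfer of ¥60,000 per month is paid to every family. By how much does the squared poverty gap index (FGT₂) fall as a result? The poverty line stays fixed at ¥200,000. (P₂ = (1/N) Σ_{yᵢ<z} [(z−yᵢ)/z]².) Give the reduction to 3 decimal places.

0.138

Before: below the line — ¥35,000, ¥85,000, ¥100,000, ¥105,000, ¥110,000, ¥145,000, ¥150,000; squared poverty gap index (FGT₂) = 0.18275.
After the ¥60,000 transfer: below the line — ¥95,000, ¥145,000, ¥160,000, ¥165,000, ¥170,000; squared poverty gap index (FGT₂) = 0.04444.
Reduction = 0.18275 − 0.04444 = 0.138.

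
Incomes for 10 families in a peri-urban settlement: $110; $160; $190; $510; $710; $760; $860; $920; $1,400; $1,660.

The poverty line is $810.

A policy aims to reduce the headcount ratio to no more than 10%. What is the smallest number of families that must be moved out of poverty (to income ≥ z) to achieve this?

Currently q = 6 of N = 10 are below the line (H = 0.600).
A headcount ratio of at most 10% allows at most ⌊0.10 × 10⌋ = 1 poor families.
So at least 6 − 1 = 5 must be lifted.

5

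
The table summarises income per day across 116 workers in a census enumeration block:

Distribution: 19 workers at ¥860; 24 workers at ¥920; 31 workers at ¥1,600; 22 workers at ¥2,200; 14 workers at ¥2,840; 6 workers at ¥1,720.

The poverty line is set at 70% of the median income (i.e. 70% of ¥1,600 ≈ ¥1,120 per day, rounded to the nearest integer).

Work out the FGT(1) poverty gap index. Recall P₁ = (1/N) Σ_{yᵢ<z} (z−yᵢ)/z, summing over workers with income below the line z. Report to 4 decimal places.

0.0750

Below the line: 19×¥860, 24×¥920 (q = 43 of N = 116).
Shortfall ratios: (1120−860)/1120 = 0.2321 (×19); (1120−920)/1120 = 0.1786 (×24).
Sum of shortfalls = 8.696429; P₁ averages over all N: 8.696429 / 116 = 0.0750.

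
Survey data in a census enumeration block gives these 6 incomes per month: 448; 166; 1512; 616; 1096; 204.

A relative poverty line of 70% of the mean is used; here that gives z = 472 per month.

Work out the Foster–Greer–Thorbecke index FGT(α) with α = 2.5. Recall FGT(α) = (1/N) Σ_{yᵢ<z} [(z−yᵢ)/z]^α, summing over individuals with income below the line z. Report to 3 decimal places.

0.097

Incomes under z: 166, 204, 448 (q = 3 of N = 6).
Relative gaps: (472−166)/472 = 0.6483; (472−204)/472 = 0.5678; (472−448)/472 = 0.0508.
Raised to α = 2.5: 0.33841; 0.24293; 0.00058.
Sum = 0.581928; FGT(2.5) = 0.581928 / 6 = 0.097.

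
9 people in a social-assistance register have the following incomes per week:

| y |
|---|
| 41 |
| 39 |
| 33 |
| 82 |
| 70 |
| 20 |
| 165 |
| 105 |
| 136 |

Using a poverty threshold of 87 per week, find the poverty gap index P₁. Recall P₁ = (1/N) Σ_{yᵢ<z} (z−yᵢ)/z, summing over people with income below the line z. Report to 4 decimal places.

Poor units: 20, 33, 39, 41, 70, 82 (q = 6 of N = 9).
Normalized shortfalls: (87−20)/87 = 0.7701; (87−33)/87 = 0.6207; (87−39)/87 = 0.5517; (87−41)/87 = 0.5287; (87−70)/87 = 0.1954; (87−82)/87 = 0.0575.
Σ = 2.724138. Dividing by the full population N = 9 gives P₁ = 0.3027.

0.3027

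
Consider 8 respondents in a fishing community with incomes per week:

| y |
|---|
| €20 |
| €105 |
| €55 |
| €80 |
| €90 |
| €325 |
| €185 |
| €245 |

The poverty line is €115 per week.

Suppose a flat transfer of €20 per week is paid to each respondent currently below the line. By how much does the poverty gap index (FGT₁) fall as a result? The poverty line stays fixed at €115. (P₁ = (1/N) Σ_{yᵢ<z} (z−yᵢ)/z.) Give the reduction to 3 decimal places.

Before: below the line — €20, €55, €80, €90, €105; poverty gap index (FGT₁) = 0.24457.
After the €20 transfer: below the line — €40, €75, €100, €110; poverty gap index (FGT₁) = 0.14674.
Reduction = 0.24457 − 0.14674 = 0.098.

0.098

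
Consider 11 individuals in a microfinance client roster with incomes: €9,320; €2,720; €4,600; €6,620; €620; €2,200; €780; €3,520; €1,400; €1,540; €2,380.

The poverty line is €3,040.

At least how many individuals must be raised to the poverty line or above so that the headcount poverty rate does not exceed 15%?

6

Currently q = 7 of N = 11 are below the line (H = 0.636).
A headcount ratio of at most 15% allows at most ⌊0.15 × 11⌋ = 1 poor individuals.
So at least 7 − 1 = 6 must be lifted.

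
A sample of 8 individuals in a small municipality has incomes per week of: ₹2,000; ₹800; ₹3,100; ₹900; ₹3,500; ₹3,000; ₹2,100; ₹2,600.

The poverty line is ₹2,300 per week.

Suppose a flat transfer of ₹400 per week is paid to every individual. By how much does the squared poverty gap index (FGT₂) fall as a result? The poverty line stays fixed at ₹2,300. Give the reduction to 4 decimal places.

0.0503

Before: below the line — ₹800, ₹900, ₹2,000, ₹2,100; squared poverty gap index (FGT₂) = 0.102552.
After the ₹400 transfer: below the line — ₹1,200, ₹1,300; squared poverty gap index (FGT₂) = 0.052221.
Reduction = 0.102552 − 0.052221 = 0.0503.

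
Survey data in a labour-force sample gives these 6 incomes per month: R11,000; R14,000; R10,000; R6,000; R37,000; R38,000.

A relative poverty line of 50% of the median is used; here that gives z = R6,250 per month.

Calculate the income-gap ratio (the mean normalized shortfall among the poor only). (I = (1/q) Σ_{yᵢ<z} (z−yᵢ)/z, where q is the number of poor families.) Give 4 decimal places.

Below z: R6,000 (q = 1 of N = 6).
Relative gaps: 0.0400; sum = 0.040000.
I averages over the q = 1 poor units only: 0.040000 / 1 = 0.0400.

0.0400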